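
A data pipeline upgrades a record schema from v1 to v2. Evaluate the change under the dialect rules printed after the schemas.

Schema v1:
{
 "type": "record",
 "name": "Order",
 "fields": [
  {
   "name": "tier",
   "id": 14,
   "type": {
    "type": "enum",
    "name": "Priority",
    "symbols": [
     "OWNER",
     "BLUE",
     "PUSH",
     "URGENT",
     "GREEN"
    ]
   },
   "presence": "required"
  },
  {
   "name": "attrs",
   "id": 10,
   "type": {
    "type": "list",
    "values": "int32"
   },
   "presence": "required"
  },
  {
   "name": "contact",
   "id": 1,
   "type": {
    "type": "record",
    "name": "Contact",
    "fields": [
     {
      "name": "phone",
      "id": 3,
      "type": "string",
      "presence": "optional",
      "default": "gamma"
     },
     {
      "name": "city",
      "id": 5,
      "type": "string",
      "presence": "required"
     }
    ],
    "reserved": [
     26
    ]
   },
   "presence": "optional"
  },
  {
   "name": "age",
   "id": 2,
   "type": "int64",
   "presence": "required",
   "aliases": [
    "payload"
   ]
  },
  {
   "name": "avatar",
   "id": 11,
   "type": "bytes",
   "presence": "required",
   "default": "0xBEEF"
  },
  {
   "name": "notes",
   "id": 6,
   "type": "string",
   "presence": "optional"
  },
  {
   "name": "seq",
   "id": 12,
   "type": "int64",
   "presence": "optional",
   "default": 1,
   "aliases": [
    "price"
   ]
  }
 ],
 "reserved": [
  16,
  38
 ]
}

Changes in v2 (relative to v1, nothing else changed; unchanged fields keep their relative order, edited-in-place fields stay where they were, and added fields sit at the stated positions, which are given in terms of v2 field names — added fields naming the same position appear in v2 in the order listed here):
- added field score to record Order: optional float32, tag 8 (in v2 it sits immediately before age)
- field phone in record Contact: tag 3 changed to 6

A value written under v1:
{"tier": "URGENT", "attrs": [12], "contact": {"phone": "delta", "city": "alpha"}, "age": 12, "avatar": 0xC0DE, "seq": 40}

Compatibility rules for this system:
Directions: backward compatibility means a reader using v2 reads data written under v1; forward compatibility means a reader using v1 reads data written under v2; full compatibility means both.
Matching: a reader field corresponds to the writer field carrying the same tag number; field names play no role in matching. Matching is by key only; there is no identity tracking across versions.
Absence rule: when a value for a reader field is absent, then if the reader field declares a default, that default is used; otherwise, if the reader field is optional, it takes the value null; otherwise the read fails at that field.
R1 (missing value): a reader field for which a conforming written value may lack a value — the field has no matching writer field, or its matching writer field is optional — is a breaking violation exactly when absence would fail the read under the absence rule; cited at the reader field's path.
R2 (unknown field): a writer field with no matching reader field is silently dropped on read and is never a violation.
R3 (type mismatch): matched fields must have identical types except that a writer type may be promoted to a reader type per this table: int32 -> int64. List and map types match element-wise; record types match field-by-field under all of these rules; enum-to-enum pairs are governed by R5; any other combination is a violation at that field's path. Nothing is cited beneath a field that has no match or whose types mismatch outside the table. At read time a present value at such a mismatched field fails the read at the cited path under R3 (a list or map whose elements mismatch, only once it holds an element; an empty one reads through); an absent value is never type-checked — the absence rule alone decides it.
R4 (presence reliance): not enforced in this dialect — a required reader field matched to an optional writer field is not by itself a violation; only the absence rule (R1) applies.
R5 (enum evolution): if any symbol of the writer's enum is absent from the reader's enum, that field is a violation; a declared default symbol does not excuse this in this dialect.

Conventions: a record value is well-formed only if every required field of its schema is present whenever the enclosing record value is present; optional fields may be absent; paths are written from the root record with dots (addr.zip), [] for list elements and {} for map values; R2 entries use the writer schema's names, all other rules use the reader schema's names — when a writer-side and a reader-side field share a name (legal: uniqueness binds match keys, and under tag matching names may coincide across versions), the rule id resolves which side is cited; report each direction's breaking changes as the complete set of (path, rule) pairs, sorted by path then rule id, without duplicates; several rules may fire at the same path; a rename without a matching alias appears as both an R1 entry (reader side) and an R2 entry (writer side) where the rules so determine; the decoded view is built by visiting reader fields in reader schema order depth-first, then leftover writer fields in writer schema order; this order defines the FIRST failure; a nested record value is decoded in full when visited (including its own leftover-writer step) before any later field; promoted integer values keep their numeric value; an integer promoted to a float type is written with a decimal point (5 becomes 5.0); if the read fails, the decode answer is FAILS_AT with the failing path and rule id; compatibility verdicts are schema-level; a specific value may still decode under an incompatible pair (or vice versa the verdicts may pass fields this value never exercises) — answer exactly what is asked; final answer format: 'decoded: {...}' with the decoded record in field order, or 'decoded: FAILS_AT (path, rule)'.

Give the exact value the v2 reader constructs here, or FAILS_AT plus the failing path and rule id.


decoded: {"tier": "URGENT", "attrs": [12], "contact": {"phone": "gamma", "city": "alpha"}, "score": null, "age": 12, "avatar": 0xC0DE, "notes": null, "seq": 40}

arrows below run writer -> reader for Order
decode (reader v2):
  tier := "URGENT"
  attrs := [12]
  contact.phone := "gamma" (no value, default fills)
  contact.city := "alpha"
  writer contact.phone: unmatched, discarded
  score := null (not supplied -> null)
  age := 12
  avatar := 0xC0DE
  notes := null (not supplied -> null)
  seq := 40
  => decoded: {"tier": "URGENT", "attrs": [12], "contact": {"phone": "gamma", "city": "alpha"}, "score": null, "age": 12, "avatar": 0xC0DE, "notes": null, "seq": 40}


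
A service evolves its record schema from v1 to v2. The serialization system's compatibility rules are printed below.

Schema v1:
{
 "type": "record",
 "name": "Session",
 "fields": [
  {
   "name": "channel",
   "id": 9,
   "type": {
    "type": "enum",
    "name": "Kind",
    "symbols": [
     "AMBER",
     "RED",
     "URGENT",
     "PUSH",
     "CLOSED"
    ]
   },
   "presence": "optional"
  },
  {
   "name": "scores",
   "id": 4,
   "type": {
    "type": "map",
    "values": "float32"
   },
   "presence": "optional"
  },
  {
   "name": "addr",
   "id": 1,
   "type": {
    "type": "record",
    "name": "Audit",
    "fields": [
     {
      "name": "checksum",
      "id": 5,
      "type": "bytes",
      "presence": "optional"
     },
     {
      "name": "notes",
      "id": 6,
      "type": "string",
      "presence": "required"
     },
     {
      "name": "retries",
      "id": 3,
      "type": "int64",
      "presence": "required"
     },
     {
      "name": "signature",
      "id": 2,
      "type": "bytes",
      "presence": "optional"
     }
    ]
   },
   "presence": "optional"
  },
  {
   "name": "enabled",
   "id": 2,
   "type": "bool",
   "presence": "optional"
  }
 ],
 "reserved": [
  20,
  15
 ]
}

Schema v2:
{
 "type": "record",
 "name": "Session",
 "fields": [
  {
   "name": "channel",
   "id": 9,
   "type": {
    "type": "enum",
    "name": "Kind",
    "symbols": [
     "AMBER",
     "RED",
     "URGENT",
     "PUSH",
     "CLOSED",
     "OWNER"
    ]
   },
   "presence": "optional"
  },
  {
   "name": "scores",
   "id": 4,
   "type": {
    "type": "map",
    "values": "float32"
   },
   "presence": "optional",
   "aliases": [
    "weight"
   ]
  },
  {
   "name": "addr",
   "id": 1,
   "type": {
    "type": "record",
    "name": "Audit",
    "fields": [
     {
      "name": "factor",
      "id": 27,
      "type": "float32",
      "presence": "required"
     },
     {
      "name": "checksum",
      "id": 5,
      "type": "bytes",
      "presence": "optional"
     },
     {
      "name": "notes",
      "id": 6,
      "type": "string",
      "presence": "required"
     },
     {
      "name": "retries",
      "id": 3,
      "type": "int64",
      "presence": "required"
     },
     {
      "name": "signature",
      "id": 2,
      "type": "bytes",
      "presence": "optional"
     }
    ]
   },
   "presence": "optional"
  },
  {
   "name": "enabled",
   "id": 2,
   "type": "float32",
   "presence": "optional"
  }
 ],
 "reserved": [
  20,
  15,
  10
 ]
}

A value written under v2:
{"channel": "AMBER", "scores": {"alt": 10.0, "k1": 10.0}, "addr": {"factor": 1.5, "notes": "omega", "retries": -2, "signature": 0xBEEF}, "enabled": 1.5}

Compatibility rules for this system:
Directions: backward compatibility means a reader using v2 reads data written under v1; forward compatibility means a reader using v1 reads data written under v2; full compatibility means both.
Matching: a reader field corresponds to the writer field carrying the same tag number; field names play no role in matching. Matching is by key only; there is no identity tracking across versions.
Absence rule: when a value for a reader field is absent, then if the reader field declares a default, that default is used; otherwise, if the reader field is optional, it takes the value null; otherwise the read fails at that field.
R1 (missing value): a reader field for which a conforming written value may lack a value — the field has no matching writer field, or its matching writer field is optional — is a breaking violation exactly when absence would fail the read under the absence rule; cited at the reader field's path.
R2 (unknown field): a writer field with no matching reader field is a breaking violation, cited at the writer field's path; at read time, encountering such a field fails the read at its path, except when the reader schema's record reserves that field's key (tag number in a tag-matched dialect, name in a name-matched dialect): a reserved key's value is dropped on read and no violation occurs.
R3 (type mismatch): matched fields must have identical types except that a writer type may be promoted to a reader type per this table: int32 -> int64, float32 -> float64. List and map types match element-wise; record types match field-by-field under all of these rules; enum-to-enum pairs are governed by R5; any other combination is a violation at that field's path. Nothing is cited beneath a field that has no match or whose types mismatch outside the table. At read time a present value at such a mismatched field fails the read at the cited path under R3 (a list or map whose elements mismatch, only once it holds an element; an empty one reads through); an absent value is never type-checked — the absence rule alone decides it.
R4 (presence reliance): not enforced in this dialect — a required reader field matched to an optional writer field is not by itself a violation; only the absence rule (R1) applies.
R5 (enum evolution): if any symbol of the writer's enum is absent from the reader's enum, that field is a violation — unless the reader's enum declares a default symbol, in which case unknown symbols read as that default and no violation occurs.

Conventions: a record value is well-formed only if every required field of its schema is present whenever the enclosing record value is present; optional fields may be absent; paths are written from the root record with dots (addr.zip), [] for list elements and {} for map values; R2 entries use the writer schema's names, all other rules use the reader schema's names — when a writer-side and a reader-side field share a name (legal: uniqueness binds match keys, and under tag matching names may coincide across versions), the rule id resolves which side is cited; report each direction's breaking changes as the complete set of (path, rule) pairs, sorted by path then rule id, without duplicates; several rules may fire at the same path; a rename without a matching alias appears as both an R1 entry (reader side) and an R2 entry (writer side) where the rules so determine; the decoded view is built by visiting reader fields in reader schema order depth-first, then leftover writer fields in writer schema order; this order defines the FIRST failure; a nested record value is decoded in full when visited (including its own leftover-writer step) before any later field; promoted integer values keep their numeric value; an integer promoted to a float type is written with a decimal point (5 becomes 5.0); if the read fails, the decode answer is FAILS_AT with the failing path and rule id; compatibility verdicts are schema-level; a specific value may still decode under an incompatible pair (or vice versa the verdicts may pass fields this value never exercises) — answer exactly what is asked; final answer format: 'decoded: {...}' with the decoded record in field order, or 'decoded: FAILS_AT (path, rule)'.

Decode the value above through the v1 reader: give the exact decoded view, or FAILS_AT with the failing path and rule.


arrows below run writer -> reader for Session
migrating the Session value to v1:
  channel := "AMBER"
  scores := {"alt": 10.0, "k1": 10.0}
  addr.checksum := null (missing; optional => null)
  addr.notes := "omega"
  addr.retries := -2
  addr.signature := 0xBEEF
  read fails at addr.factor under R2 (unknown field)
  => FAILS_AT (addr.factor, R2)
diffs on Session not affecting the asked answer:
  enum Kind (field channel in record Session): symbol OWNER added -> changes Session's schema-level verdicts only — the decode of this value is the same
  field enabled in record Session: type bool changed to float32 -> changes Session's schema-level verdicts only — the decode of this value is the same

decoded: FAILS_AT (addr.factor, R2)


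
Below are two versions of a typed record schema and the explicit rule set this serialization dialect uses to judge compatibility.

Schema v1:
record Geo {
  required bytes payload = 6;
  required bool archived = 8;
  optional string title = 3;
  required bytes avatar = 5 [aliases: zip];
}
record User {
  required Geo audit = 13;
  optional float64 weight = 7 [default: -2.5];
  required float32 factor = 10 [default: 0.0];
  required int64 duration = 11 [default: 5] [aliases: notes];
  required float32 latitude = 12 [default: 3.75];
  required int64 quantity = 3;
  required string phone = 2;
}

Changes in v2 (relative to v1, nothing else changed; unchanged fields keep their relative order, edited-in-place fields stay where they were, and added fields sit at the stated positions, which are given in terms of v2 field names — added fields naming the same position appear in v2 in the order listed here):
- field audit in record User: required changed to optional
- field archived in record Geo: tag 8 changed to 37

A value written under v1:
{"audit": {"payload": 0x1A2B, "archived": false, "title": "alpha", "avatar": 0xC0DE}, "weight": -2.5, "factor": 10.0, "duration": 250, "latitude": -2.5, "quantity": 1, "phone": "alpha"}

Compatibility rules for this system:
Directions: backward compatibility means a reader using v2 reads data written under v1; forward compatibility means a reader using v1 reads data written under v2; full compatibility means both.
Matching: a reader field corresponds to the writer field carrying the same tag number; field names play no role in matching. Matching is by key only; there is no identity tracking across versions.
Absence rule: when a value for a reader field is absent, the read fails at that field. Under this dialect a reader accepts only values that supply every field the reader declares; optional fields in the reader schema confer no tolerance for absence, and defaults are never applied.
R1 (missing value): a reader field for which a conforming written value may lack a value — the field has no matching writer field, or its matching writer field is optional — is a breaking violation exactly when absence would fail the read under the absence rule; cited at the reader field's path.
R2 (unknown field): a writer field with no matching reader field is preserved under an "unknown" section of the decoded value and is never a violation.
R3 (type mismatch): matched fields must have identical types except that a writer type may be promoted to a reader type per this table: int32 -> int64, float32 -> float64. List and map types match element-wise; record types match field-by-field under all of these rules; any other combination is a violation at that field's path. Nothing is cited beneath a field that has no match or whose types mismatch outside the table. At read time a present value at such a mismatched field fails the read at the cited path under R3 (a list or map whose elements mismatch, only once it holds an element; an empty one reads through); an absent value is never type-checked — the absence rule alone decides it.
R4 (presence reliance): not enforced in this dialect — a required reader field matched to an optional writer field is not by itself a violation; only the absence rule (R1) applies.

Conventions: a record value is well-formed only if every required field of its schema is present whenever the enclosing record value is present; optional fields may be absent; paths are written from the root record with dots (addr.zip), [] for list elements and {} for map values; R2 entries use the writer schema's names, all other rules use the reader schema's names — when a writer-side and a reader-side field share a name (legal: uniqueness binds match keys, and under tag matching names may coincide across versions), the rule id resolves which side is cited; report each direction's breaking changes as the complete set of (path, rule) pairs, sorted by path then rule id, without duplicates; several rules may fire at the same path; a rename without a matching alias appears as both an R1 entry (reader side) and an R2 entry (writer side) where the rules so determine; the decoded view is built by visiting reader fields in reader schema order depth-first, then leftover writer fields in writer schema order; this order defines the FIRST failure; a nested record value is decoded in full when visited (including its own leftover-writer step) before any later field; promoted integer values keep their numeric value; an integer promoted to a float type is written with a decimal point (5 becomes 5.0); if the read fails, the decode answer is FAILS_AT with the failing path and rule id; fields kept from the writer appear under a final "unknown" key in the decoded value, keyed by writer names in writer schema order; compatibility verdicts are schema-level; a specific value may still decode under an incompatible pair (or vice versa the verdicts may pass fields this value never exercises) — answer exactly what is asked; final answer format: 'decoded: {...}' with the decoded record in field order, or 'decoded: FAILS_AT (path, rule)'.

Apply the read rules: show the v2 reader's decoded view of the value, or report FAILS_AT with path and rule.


arrows below run writer -> reader for User
decode walk for User under reader schema v2:
  audit.payload := 0x1A2B
  read fails at audit.archived under R1 (no fill)
  => FAILS_AT (audit.archived, R1)

decoded: FAILS_AT (audit.archived, R1)


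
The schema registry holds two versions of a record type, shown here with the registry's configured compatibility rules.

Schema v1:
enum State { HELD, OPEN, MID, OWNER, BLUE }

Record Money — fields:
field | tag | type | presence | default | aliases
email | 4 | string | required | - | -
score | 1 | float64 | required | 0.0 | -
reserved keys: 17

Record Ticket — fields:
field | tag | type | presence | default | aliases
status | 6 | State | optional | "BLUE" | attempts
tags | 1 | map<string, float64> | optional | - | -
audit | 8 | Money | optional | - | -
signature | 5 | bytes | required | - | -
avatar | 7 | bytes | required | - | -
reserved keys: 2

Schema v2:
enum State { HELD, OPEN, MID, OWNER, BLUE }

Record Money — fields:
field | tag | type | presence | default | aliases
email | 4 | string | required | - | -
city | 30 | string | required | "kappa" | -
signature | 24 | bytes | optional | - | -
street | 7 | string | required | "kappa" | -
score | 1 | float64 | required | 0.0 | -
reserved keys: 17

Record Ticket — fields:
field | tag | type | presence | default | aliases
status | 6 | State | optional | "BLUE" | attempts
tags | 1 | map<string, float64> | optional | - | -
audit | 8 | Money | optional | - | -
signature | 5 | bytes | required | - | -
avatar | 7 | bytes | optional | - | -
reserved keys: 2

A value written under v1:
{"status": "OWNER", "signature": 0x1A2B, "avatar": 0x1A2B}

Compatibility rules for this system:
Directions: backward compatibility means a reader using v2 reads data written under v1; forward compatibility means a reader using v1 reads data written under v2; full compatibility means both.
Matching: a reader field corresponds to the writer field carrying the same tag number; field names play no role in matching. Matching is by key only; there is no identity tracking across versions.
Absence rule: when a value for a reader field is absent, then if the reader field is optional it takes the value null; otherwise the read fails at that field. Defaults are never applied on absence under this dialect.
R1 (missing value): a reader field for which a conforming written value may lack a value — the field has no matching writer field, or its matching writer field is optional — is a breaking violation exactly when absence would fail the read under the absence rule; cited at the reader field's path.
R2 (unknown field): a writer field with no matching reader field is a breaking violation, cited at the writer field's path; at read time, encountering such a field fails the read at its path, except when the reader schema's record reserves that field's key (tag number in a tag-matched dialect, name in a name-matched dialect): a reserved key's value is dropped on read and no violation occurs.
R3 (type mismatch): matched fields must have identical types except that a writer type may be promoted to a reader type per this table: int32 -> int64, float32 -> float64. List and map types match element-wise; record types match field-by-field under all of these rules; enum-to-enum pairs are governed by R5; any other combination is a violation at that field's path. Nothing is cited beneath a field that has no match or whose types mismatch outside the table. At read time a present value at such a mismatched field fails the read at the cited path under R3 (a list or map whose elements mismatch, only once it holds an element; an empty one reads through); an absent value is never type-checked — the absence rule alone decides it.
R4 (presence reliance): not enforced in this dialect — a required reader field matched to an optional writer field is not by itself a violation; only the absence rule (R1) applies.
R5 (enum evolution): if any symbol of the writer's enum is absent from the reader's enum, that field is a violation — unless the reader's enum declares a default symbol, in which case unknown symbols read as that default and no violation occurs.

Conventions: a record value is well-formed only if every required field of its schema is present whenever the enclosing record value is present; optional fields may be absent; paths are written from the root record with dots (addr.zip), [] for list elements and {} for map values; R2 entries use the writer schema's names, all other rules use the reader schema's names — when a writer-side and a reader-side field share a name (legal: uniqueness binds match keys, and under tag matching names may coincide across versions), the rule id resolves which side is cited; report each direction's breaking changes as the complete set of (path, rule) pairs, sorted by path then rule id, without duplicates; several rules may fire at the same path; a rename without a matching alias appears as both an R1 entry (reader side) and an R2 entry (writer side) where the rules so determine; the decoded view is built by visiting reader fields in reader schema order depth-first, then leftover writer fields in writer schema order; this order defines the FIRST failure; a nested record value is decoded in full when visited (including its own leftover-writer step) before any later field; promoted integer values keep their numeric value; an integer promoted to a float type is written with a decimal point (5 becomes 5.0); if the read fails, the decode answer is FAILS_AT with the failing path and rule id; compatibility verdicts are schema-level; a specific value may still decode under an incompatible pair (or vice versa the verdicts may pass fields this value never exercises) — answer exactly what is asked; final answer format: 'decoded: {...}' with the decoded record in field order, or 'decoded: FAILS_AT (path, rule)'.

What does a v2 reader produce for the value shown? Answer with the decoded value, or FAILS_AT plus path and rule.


decoded: {"status": "OWNER", "tags": null, "audit": null, "signature": 0x1A2B, "avatar": 0x1A2B}

arrows below run writer -> reader for Ticket
decode walk for Ticket under reader schema v2:
  status := "OWNER"
  tags := null (not supplied -> null)
  audit := null (not supplied -> null)
  signature := 0x1A2B
  avatar := 0x1A2B
  => decoded: {"status": "OWNER", "tags": null, "audit": null, "signature": 0x1A2B, "avatar": 0x1A2B}
checking off the Ticket differences that do not matter here:
  added field city to record Money: required string, tag 30, default "kappa" (in v2 it sits immediately before score) -> shifts the Ticket verdicts, not this decode
  added field street to record Money: required string, tag 7, default "kappa" (in v2 it sits immediately before score) -> shifts the Ticket verdicts, not this decode
  added field signature to record Money: optional bytes, tag 24 (in v2 it sits immediately before score) -> shifts the Ticket verdicts, not this decode
  field avatar in record Ticket: required changed to optional -> shifts the Ticket verdicts, not this decode


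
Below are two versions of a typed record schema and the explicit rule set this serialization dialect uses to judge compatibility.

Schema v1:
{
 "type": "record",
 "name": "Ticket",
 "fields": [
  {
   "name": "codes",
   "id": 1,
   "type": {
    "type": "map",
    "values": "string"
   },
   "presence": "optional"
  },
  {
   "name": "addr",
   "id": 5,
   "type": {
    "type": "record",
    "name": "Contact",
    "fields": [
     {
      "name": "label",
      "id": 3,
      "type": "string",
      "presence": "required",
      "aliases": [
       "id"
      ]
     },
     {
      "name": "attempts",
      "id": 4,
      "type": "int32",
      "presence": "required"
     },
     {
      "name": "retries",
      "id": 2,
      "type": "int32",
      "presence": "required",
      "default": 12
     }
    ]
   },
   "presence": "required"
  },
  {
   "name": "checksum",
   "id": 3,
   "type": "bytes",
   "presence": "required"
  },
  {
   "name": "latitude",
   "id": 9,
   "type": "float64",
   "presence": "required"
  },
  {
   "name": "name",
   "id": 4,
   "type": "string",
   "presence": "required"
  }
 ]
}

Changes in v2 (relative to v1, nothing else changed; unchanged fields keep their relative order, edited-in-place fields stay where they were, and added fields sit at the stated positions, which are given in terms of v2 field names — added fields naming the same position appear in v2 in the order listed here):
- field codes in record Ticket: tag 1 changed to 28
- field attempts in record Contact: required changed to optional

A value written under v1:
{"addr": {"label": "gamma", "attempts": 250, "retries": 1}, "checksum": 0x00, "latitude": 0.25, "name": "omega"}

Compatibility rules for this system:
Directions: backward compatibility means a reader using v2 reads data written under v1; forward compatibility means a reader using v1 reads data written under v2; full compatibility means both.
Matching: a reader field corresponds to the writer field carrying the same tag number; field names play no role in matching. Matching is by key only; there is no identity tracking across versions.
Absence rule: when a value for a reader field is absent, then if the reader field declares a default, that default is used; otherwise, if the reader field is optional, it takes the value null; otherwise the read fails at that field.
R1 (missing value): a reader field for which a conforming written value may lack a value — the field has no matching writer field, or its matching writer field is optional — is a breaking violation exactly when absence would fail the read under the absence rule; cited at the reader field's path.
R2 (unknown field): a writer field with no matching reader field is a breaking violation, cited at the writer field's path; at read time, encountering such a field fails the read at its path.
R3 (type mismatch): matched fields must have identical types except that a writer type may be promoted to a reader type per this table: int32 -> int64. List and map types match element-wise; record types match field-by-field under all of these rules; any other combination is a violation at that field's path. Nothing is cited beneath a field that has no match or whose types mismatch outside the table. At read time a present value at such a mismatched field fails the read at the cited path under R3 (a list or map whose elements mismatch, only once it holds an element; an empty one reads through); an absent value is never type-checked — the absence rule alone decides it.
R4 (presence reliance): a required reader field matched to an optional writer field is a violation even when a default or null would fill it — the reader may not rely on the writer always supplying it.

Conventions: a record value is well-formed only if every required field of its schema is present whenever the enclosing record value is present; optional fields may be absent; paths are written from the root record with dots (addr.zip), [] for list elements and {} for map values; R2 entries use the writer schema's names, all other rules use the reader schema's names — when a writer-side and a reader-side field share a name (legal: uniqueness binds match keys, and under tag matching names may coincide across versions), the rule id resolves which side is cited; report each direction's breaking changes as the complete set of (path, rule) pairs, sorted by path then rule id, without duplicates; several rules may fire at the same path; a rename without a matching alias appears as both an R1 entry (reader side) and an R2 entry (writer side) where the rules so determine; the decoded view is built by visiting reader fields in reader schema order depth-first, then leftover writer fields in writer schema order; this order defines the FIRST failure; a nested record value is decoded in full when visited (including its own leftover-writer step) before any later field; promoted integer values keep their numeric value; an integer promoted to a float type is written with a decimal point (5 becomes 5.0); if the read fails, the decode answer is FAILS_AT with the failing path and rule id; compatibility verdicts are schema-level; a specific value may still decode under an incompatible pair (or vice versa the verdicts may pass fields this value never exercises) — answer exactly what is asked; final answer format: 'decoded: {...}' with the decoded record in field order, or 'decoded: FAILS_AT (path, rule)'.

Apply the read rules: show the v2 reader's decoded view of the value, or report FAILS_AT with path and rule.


decoded: {"codes": null, "addr": {"label": "gamma", "attempts": 250, "retries": 1}, "checksum": 0x00, "latitude": 0.25, "name": "omega"}

the writer's type comes first in each Ticket pair
decode (reader v2):
  codes := null (not supplied -> null)
  addr.label := "gamma"
  addr.attempts := 250
  addr.retries := 1
  checksum := 0x00
  latitude := 0.25
  name := "omega"
  => decoded: {"codes": null, "addr": {"label": "gamma", "attempts": 250, "retries": 1}, "checksum": 0x00, "latitude": 0.25, "name": "omega"}
checking off the Ticket differences that do not matter here:
  field codes in record Ticket: tag 1 changed to 28 -> a verdict-level change on Ticket — the shown value reads the same
  field attempts in record Contact: required changed to optional -> a verdict-level change on Ticket — the shown value reads the same


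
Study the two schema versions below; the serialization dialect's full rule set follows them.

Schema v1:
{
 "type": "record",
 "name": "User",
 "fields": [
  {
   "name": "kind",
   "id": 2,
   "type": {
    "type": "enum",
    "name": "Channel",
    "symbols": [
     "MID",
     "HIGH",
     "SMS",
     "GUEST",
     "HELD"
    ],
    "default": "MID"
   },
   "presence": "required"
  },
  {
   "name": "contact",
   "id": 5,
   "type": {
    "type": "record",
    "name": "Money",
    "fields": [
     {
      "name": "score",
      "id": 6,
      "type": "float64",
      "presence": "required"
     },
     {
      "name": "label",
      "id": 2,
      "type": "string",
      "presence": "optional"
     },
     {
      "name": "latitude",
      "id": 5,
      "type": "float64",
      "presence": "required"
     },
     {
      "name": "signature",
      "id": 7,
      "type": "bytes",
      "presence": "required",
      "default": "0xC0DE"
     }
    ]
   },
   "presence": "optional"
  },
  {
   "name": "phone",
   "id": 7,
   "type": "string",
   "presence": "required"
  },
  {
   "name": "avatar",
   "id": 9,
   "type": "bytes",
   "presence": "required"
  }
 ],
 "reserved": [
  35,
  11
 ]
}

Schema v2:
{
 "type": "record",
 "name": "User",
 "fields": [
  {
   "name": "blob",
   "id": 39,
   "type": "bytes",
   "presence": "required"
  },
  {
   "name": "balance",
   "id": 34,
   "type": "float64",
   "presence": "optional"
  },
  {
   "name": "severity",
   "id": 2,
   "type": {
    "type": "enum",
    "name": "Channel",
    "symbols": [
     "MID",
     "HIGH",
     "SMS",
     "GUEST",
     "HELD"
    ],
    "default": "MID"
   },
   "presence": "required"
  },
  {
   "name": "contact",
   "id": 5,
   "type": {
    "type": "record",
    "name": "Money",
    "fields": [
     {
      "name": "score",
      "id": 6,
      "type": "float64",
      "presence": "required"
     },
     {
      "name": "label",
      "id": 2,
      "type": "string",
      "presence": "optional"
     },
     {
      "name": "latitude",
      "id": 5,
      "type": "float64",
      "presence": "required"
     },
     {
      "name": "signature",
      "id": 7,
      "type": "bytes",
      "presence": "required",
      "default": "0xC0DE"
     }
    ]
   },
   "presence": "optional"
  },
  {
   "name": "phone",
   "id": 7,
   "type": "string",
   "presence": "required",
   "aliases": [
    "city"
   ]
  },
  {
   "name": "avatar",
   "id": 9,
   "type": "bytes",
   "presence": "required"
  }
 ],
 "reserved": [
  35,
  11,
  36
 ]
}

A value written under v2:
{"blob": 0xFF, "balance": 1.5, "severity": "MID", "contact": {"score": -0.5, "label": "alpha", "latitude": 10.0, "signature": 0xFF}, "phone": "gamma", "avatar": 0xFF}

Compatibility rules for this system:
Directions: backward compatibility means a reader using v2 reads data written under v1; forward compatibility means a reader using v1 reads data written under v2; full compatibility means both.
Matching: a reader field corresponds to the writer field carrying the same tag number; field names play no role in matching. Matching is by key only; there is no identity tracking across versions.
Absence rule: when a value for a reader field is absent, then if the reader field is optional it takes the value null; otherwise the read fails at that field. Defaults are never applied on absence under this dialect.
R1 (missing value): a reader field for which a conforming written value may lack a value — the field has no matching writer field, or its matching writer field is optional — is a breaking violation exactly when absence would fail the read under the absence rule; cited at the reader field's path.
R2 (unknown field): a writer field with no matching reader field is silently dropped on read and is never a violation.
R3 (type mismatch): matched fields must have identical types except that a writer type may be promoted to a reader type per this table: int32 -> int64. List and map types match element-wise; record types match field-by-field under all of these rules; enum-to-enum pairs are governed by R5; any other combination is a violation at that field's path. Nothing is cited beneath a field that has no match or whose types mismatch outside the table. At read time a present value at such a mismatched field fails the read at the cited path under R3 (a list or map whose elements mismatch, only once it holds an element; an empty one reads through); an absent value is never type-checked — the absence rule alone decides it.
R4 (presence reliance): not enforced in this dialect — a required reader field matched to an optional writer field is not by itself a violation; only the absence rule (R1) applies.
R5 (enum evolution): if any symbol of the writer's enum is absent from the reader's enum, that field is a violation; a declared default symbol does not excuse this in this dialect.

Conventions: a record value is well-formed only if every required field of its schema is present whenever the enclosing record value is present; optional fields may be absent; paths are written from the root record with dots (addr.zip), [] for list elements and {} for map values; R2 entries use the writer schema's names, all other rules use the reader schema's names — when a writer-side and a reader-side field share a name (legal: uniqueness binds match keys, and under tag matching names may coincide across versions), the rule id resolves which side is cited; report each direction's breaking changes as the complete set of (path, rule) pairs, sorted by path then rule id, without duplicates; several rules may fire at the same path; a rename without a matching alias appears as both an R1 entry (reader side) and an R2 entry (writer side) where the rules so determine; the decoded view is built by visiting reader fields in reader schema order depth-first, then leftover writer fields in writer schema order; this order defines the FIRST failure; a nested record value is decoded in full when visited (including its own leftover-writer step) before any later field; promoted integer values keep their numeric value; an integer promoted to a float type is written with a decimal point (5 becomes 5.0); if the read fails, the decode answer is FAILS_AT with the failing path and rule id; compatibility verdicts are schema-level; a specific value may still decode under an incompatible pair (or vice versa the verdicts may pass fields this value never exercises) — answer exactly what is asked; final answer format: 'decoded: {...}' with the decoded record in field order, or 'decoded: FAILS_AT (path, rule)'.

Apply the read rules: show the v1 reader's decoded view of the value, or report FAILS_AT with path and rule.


decoded: {"kind": "MID", "contact": {"score": -0.5, "label": "alpha", "latitude": 10.0, "signature": 0xFF}, "phone": "gamma", "avatar": 0xFF}

in User below, arrows point writer -> reader
decoding the User value with the v1 reader:
  kind := "MID" (from writer severity)
  contact.score := -0.5
  contact.label := "alpha"
  contact.latitude := 10.0
  contact.signature := 0xFF
  phone := "gamma"
  avatar := 0xFF
  writer blob: unknown -> dropped
  writer balance: unknown -> dropped
  => decoded: {"kind": "MID", "contact": {"score": -0.5, "label": "alpha", "latitude": 10.0, "signature": 0xFF}, "phone": "gamma", "avatar": 0xFF}
the rest of the User diff is inert for this question:
  added field balance to record User: optional float64, tag 34 (in v2 it sits immediately before severity) -> inert under this dialect — no rule fires on User and the result does not move
  added field blob to record User: required bytes, tag 39 (in v2 it sits immediately before severity) -> changes User's schema-level verdicts only — the decode of this value is the same
  renamed field kind to severity in record User -> inert under this dialect — no rule fires on User and the result does not move
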